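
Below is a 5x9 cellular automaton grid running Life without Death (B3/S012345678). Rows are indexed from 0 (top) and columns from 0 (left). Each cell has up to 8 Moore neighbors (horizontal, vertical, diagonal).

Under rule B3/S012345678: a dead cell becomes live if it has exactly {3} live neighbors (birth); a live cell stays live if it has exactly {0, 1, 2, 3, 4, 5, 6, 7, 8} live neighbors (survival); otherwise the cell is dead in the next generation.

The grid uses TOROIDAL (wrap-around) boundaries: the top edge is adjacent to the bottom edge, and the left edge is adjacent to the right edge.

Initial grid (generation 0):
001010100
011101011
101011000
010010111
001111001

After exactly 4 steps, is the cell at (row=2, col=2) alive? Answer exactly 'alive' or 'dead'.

Answer: alive

Derivation:
Simulating step by step:
Generation 0 (given above): 23 live cells
Generation 1: 28 live cells
101010101
111101011
101011000
010010111
111111001
Generation 2: 28 live cells
101010101
111101011
101011000
010010111
111111001
Generation 3: 28 live cells
101010101
111101011
101011000
010010111
111111001
Generation 4: 28 live cells
101010101
111101011
101011000
010010111
111111001

Cell (2,2) at generation 4: 1 -> alive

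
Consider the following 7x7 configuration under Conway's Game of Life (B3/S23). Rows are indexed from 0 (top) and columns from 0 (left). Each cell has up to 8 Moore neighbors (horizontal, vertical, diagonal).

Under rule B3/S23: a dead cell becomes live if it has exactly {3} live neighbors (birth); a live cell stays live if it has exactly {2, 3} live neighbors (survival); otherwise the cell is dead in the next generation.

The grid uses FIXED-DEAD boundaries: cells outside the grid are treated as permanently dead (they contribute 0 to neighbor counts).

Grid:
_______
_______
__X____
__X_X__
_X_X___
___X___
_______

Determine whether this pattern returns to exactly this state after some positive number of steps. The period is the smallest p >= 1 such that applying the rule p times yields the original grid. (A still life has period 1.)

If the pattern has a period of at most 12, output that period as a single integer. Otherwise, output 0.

Answer: 2

Derivation:
Simulating and comparing each generation to the original:
Gen 0 (original, given above): 6 live cells
Gen 1: 6 live cells, differs from original
Gen 2: 6 live cells, MATCHES original -> period = 2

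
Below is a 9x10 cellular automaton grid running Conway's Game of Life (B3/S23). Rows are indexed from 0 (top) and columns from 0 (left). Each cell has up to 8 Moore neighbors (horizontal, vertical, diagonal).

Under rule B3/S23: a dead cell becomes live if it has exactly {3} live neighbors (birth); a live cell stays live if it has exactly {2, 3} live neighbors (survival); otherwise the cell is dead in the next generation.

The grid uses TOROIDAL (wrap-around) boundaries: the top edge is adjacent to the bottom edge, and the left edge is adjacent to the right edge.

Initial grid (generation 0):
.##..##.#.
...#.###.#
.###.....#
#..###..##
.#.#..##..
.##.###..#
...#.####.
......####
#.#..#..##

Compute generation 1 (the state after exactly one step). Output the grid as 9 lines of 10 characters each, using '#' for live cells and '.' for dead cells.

Answer: .###......
...#.#.#.#
.#.....#..
.....#####
.#.....#..
##........
#.##......
#...#.....
#.#..#....

Derivation:
Simulating step by step:
Generation 0 (given above): 44 live cells
Generation 1: 26 live cells
(generation 1 grid is the final answer)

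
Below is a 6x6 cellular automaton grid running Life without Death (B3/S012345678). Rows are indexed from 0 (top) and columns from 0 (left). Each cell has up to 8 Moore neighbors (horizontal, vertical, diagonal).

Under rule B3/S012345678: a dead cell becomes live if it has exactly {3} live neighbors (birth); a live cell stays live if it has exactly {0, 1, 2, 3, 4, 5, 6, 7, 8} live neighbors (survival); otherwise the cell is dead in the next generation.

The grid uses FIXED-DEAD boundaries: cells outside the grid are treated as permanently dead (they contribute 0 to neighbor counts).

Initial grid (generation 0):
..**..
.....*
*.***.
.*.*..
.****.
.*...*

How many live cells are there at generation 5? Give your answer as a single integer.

Simulating step by step:
Generation 0 (given above): 15 live cells
Generation 1: 21 live cells
..**..
.*...*
*****.
**.*..
*****.
.*.***
Generation 2: 24 live cells
..**..
**...*
*****.
**.*..
******
**.***
Generation 3: 26 live cells
.***..
**...*
*****.
**.*.*
******
**.***
Generation 4: 28 live cells
****..
**...*
******
**.*.*
******
**.***
Generation 5: 28 live cells
****..
**...*
******
**.*.*
******
**.***
Population at generation 5: 28

Answer: 28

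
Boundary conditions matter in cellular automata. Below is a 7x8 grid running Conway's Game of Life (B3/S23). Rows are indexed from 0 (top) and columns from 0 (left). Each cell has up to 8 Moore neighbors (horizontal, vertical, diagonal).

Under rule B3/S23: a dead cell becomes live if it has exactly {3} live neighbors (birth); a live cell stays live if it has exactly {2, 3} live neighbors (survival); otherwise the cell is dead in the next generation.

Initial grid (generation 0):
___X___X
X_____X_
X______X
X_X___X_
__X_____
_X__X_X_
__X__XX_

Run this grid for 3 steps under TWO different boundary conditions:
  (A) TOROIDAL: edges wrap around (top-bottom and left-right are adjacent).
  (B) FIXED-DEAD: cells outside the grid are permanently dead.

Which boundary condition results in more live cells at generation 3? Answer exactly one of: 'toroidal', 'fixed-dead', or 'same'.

Answer: fixed-dead

Derivation:
Under TOROIDAL boundary, generation 3:
______X_
X_______
_____XX_
__X__XX_
__X__XX_
__X___X_
__X____X
Population = 14

Under FIXED-DEAD boundary, generation 3:
________
______XX
_____X__
_____XXX
___XXX__
_X_X__X_
__X__XX_
Population = 15

Comparison: toroidal=14, fixed-dead=15 -> fixed-dead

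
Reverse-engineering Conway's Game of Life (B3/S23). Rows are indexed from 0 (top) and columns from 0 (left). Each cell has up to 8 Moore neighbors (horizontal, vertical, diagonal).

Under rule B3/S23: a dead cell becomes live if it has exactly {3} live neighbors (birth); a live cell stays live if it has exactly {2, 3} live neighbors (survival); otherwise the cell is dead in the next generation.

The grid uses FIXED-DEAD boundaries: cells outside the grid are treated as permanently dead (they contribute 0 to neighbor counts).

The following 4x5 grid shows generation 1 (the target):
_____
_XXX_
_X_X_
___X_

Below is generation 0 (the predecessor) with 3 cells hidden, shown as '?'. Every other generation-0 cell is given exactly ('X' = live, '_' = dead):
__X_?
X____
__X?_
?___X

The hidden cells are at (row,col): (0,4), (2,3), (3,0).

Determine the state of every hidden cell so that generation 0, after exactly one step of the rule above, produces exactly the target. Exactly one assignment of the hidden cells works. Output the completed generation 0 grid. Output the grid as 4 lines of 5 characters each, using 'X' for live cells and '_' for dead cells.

Hidden generation-0 cells (in order): (0,4), (2,3), (3,0).
A hidden cell only influences target cells in its own 3x3 neighborhood. Try each of the 2^3 = 8 assignments, step the completed generation 0 forward once under B3/S23, and compare with the target:
  (0,4)=_ (2,3)=_ (3,0)=_ -> step gives (1,2)='_' but target has 'X' -> reject
  (0,4)=_ (2,3)=_ (3,0)=X -> step gives (1,2)='_' but target has 'X' -> reject
  (0,4)=_ (2,3)=X (3,0)=_ -> step gives (2,1)='_' but target has 'X' -> reject
  (0,4)=_ (2,3)=X (3,0)=X -> step reproduces the target at every cell -> ACCEPT
  (0,4)=X (2,3)=_ (3,0)=_ -> step gives (1,2)='_' but target has 'X' -> reject
  (0,4)=X (2,3)=_ (3,0)=X -> step gives (1,2)='_' but target has 'X' -> reject
  (0,4)=X (2,3)=X (3,0)=_ -> step gives (1,3)='_' but target has 'X' -> reject
  (0,4)=X (2,3)=X (3,0)=X -> step gives (1,3)='_' but target has 'X' -> reject
Unique solution: (0,4)=dead, (2,3)=live, (3,0)=live.
Check: live-neighbor counts of every cell in the completed generation 0:
12010
03331
23122
02231
Applying B3/S23 to generation 0 with these counts gives:
_____
_XXX_
_X_X_
___X_
which matches the target exactly.

Answer: __X__
X____
__XX_
X___X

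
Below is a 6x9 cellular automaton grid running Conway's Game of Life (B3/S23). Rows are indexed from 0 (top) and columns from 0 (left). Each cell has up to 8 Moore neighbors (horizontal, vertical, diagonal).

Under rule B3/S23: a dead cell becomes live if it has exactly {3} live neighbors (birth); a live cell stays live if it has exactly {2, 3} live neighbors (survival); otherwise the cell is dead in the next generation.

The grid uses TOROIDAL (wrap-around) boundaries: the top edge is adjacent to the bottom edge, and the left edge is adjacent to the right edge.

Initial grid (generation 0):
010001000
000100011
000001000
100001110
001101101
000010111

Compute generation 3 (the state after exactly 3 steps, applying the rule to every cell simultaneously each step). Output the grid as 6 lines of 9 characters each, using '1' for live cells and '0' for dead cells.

Simulating step by step:
Generation 0 (given above): 19 live cells
Generation 1: 16 live cells
100011000
000010100
000011000
000000011
100100000
101110001
Generation 2: 21 live cells
110000001
000100100
000011110
000010001
111110010
101001001
Generation 3: 22 live cells
(generation 3 grid is the final answer)

Answer: 011000011
100010101
000110110
111000001
001011010
000010010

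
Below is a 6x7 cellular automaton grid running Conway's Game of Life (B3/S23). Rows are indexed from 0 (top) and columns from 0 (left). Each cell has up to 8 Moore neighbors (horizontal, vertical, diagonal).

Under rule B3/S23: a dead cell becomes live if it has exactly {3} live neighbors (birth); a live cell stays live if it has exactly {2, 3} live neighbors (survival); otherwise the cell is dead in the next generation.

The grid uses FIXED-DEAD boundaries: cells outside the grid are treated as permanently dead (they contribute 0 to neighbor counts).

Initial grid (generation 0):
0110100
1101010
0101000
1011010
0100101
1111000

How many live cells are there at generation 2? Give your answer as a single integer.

Simulating step by step:
Generation 0 (given above): 20 live cells
Generation 1: 17 live cells
1111100
1001000
0001000
1001010
0000110
1111000
Generation 2: 16 live cells
1111100
1000000
0011000
0001010
1000010
0111100
Population at generation 2: 16

Answer: 16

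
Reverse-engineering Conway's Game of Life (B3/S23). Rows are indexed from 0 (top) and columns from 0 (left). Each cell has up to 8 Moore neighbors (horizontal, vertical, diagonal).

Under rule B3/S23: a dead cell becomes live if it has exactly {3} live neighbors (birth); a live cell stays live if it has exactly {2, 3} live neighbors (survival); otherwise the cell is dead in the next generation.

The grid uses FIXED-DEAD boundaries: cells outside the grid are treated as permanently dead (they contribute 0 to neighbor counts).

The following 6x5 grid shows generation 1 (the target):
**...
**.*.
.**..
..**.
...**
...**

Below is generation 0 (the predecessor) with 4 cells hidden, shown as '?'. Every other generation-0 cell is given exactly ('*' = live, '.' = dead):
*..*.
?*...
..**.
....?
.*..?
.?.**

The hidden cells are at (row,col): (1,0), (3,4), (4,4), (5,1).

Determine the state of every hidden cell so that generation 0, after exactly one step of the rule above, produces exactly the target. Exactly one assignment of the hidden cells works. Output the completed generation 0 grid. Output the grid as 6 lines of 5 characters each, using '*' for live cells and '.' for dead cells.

Answer: *..*.
**...
..**.
.....
.*..*
...**

Derivation:
Hidden generation-0 cells (in order): (1,0), (3,4), (4,4), (5,1).
A hidden cell only influences target cells in its own 3x3 neighborhood. Try each of the 2^4 = 16 assignments, step the completed generation 0 forward once under B3/S23, and compare with the target:
  (1,0)=. (3,4)=. (4,4)=. (5,1)=. -> step gives (0,0)='.' but target has '*' -> reject
  (1,0)=. (3,4)=. (4,4)=. (5,1)=* -> step gives (0,0)='.' but target has '*' -> reject
  (1,0)=. (3,4)=. (4,4)=* (5,1)=. -> step gives (0,0)='.' but target has '*' -> reject
  (1,0)=. (3,4)=. (4,4)=* (5,1)=* -> step gives (0,0)='.' but target has '*' -> reject
  (1,0)=. (3,4)=* (4,4)=. (5,1)=. -> step gives (0,0)='.' but target has '*' -> reject
  (1,0)=. (3,4)=* (4,4)=. (5,1)=* -> step gives (0,0)='.' but target has '*' -> reject
  (1,0)=. (3,4)=* (4,4)=* (5,1)=. -> step gives (0,0)='.' but target has '*' -> reject
  (1,0)=. (3,4)=* (4,4)=* (5,1)=* -> step gives (0,0)='.' but target has '*' -> reject
  (1,0)=* (3,4)=. (4,4)=. (5,1)=. -> step gives (3,3)='.' but target has '*' -> reject
  (1,0)=* (3,4)=. (4,4)=. (5,1)=* -> step gives (3,3)='.' but target has '*' -> reject
  (1,0)=* (3,4)=. (4,4)=* (5,1)=. -> step reproduces the target at every cell -> ACCEPT
  (1,0)=* (3,4)=. (4,4)=* (5,1)=* -> step gives (4,2)='*' but target has '.' -> reject
  (1,0)=* (3,4)=* (4,4)=. (5,1)=. -> step gives (2,3)='*' but target has '.' -> reject
  (1,0)=* (3,4)=* (4,4)=. (5,1)=* -> step gives (2,3)='*' but target has '.' -> reject
  (1,0)=* (3,4)=* (4,4)=* (5,1)=. -> step gives (2,3)='*' but target has '.' -> reject
  (1,0)=* (3,4)=* (4,4)=* (5,1)=* -> step gives (2,3)='*' but target has '.' -> reject
Unique solution: (1,0)=live, (3,4)=dead, (4,4)=live, (5,1)=dead.
Check: live-neighbor counts of every cell in the completed generation 0:
23201
23432
23211
12332
10232
11222
Applying B3/S23 to generation 0 with these counts gives:
**...
**.*.
.**..
..**.
...**
...**
which matches the target exactly.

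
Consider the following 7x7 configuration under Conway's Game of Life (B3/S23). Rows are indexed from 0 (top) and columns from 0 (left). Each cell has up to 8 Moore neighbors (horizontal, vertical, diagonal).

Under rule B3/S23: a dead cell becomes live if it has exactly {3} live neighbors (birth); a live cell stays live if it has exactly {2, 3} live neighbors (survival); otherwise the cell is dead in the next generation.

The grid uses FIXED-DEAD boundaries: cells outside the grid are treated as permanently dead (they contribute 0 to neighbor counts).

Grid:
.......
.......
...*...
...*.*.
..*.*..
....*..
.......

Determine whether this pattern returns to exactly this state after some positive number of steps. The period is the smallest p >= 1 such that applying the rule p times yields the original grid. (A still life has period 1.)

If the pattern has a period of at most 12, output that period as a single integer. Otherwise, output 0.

Simulating and comparing each generation to the original:
Gen 0 (original, given above): 6 live cells
Gen 1: 6 live cells, differs from original
Gen 2: 6 live cells, MATCHES original -> period = 2

Answer: 2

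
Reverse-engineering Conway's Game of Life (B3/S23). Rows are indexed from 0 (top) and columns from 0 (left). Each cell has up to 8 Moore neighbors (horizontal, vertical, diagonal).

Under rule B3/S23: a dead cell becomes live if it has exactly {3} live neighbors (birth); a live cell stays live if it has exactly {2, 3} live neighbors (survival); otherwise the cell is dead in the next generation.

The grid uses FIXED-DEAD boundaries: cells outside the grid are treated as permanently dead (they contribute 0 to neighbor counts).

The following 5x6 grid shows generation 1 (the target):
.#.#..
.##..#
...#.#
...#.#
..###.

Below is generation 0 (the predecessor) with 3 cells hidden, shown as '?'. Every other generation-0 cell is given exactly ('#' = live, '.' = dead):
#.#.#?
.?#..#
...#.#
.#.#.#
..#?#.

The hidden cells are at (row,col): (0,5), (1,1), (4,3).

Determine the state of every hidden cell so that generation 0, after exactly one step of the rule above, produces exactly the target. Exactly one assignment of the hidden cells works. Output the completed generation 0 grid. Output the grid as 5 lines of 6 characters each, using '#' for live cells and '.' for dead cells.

Answer: #.#.#.
..#..#
...#.#
.#.#.#
..#.#.

Derivation:
Hidden generation-0 cells (in order): (0,5), (1,1), (4,3).
A hidden cell only influences target cells in its own 3x3 neighborhood. Try each of the 2^3 = 8 assignments, step the completed generation 0 forward once under B3/S23, and compare with the target:
  (0,5)=. (1,1)=. (4,3)=. -> step reproduces the target at every cell -> ACCEPT
  (0,5)=. (1,1)=. (4,3)=# -> step gives (3,3)='.' but target has '#' -> reject
  (0,5)=. (1,1)=# (4,3)=. -> step gives (0,1)='.' but target has '#' -> reject
  (0,5)=. (1,1)=# (4,3)=# -> step gives (0,1)='.' but target has '#' -> reject
  (0,5)=# (1,1)=. (4,3)=. -> step gives (0,4)='#' but target has '.' -> reject
  (0,5)=# (1,1)=. (4,3)=# -> step gives (0,4)='#' but target has '.' -> reject
  (0,5)=# (1,1)=# (4,3)=. -> step gives (0,1)='.' but target has '#' -> reject
  (0,5)=# (1,1)=# (4,3)=# -> step gives (0,1)='.' but target has '#' -> reject
Unique solution: (0,5)=dead, (1,1)=dead, (4,3)=dead.
Check: live-neighbor counts of every cell in the completed generation 0:
031312
132442
124252
114352
122322
Applying B3/S23 to generation 0 with these counts gives:
.#.#..
.##..#
...#.#
...#.#
..###.
which matches the target exactly.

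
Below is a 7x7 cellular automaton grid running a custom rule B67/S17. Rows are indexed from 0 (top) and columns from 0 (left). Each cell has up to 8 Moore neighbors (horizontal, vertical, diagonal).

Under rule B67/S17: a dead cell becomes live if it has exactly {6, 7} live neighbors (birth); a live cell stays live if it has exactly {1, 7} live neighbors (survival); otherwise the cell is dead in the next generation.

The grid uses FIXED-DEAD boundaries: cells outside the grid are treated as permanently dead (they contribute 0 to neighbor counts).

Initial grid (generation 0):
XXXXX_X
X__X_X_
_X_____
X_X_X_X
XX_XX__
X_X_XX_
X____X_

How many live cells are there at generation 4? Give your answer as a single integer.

Answer: 0

Derivation:
Simulating step by step:
Generation 0 (given above): 24 live cells
Generation 1: 2 live cells
______X
_______
_______
_______
_______
_______
X______
Generation 2: 0 live cells
_______
_______
_______
_______
_______
_______
_______
Generation 3: 0 live cells
_______
_______
_______
_______
_______
_______
_______
Generation 4: 0 live cells
_______
_______
_______
_______
_______
_______
_______
Population at generation 4: 0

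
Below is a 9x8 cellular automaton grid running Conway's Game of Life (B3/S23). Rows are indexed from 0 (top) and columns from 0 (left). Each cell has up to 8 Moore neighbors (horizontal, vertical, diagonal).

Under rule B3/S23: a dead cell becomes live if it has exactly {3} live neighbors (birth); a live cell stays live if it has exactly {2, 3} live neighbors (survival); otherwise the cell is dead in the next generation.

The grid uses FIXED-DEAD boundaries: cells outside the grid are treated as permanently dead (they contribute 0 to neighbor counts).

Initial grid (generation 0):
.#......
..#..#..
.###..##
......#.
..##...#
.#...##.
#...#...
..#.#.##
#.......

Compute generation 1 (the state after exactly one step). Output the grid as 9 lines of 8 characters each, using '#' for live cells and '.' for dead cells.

Answer: ........
...#..#.
.###.###
.#....#.
..#..#.#
.######.
.#.##..#
.#.#.#..
........

Derivation:
Simulating step by step:
Generation 0 (given above): 22 live cells
Generation 1: 26 live cells
(generation 1 grid is the final answer)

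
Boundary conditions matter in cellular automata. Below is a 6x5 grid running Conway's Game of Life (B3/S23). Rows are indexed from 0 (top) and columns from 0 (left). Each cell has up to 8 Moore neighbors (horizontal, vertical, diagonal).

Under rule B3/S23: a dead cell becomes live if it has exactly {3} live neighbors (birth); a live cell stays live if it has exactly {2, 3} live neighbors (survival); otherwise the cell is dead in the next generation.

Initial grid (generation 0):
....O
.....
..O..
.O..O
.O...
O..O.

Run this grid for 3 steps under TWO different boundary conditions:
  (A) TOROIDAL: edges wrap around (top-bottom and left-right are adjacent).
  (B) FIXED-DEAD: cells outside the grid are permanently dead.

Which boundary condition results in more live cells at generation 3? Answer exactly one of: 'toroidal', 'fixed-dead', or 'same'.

Answer: toroidal

Derivation:
Under TOROIDAL boundary, generation 3:
O...O
O....
.OO..
O.OOO
..O.O
.O..O
Population = 13

Under FIXED-DEAD boundary, generation 3:
.....
.....
.....
.....
O.O..
.O...
Population = 3

Comparison: toroidal=13, fixed-dead=3 -> toroidal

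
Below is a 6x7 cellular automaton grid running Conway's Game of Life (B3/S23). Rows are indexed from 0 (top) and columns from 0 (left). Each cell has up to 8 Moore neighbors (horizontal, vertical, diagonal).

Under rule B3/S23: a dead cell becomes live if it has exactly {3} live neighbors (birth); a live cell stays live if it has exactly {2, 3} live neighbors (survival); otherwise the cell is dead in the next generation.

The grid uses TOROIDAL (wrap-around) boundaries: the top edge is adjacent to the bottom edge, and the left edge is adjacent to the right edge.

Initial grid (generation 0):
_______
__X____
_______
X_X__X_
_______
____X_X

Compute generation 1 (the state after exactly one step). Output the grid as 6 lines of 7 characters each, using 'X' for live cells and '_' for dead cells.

Answer: _______
_______
_X_____
_______
_____XX
_______

Derivation:
Simulating step by step:
Generation 0 (given above): 6 live cells
Generation 1: 3 live cells
(generation 1 grid is the final answer)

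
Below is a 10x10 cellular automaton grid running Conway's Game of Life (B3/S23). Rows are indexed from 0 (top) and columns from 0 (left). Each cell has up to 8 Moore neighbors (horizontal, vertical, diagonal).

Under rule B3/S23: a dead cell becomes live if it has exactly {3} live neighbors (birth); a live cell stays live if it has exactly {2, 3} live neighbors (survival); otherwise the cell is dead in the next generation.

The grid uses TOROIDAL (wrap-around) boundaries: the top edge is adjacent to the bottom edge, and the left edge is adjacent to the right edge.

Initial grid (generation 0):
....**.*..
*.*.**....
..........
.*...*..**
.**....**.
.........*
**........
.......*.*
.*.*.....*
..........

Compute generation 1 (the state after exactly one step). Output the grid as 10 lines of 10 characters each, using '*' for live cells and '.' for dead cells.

Simulating step by step:
Generation 0 (given above): 23 live cells
Generation 1: 35 live cells
(generation 1 grid is the final answer)

Answer: ...****...
...****...
**..**...*
***....***
.**....*..
..*.....**
*.......**
.**.....**
*.......*.
....*.....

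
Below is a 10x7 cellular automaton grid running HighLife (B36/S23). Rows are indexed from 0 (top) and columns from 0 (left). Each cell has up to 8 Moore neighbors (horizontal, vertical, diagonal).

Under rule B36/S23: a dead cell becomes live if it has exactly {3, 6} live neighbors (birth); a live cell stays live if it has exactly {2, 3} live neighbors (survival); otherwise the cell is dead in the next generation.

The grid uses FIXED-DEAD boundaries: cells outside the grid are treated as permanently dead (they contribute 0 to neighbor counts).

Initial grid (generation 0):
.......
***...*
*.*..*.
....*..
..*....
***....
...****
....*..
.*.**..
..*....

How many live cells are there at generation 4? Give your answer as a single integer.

Simulating step by step:
Generation 0 (given above): 21 live cells
Generation 1: 26 live cells
.*.....
*.*....
*.**.*.
.*.*...
..**...
.**.**.
.*****.
..*....
..***..
..**...
Generation 2: 16 live cells
.*.....
*.**...
*..**..
.**....
.......
.....*.
.....*.
.....*.
.*..*..
..*.*..
Generation 3: 20 live cells
.**....
*.***..
*...*..
.***...
.......
.......
....***
....**.
...***.
...*...
Generation 4: 18 live cells
.**....
*.*.*..
*..**..
.***...
..*....
.....*.
....*.*
.......
...*.*.
...*...
Population at generation 4: 18

Answer: 18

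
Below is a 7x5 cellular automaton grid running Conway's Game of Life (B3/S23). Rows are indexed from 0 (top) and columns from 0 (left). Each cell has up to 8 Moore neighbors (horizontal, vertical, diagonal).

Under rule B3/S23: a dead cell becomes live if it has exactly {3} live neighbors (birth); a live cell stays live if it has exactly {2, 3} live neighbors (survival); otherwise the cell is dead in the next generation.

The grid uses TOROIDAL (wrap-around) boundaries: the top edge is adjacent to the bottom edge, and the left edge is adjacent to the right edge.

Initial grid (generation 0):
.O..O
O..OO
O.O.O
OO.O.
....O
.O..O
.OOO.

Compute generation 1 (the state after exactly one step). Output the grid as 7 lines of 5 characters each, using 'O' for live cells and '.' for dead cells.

Simulating step by step:
Generation 0 (given above): 17 live cells
Generation 1: 15 live cells
(generation 1 grid is the final answer)

Answer: .O...
..O..
..O..
.OOO.
.OOOO
.O..O
.O.OO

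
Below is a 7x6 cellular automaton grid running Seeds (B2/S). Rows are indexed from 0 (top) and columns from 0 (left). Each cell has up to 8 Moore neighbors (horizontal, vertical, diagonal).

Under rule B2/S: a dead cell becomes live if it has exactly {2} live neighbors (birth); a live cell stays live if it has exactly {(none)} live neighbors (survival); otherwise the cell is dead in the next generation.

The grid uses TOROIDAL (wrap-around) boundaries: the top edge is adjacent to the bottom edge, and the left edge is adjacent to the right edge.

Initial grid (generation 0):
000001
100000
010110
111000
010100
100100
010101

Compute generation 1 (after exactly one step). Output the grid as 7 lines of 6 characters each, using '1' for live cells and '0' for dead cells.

Simulating step by step:
Generation 0 (given above): 15 live cells
Generation 1: 9 live cells
(generation 1 grid is the final answer)

Answer: 011000
011100
000000
000001
000011
000001
000000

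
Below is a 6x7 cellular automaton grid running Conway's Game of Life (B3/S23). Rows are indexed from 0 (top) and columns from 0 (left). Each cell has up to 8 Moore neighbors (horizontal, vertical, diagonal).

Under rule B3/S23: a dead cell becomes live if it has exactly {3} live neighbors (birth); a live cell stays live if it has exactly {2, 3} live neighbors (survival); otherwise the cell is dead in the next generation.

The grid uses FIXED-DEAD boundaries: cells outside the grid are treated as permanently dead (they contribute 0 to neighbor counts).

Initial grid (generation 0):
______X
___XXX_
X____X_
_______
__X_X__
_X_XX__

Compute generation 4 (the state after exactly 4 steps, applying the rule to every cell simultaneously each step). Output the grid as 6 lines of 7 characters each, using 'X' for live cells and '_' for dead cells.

Simulating step by step:
Generation 0 (given above): 11 live cells
Generation 1: 11 live cells
____XX_
____XXX
_____X_
_______
__X_X__
__XXX__
Generation 2: 10 live cells
____X_X
______X
____XXX
_______
__X_X__
__X_X__
Generation 3: 7 live cells
_____X_
____X_X
_____XX
___XX__
_______
_______
Generation 4: 7 live cells
(generation 4 grid is the final answer)

Answer: _____X_
____X_X
___X__X
____XX_
_______
_______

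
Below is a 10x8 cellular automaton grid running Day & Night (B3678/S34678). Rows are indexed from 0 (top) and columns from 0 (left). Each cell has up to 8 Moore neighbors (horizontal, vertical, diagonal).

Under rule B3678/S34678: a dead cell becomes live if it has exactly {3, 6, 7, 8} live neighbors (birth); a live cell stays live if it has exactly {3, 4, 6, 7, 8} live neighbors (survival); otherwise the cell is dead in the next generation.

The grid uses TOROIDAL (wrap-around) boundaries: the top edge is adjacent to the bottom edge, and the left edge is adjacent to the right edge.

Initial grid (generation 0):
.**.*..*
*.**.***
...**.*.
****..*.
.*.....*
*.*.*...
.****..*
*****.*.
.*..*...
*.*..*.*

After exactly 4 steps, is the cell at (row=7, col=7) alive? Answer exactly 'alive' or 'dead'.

Simulating step by step:
Generation 0 (given above): 40 live cells
Generation 1: 39 live cells
*.*.*.*.
*.*..***
..*.*.**
******..
.......*
*.*....*
.****..*
*.***..*
....*.*.
*.*.*.*.
Generation 2: 42 live cells
**...***
*...*..*
.*****..
******..
....*.**
*.*...**
*..**.**
*.***.**
*.***...
.....*..
Generation 3: 36 live cells
*...****
....*..*
...*****
**.**..*
....*.*.
**..*..*
....*..*
*.**..**
..*.*.*.
..**.*..
Generation 4: 37 live cells
....****
.....**.
..**.***
*.**.*.*
*.*.*...
*..*..**
*.*..*..
.*.**.**
..***.*.
.*.*....

Cell (7,7) at generation 4: 1 -> alive

Answer: alive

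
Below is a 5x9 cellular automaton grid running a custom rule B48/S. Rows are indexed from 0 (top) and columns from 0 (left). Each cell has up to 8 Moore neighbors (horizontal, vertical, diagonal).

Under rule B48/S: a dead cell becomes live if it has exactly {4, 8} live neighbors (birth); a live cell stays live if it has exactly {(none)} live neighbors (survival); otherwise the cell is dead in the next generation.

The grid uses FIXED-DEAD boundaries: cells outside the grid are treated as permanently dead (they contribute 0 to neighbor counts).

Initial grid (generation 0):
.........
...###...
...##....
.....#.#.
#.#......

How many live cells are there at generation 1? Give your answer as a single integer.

Answer: 1

Derivation:
Simulating step by step:
Generation 0 (given above): 9 live cells
Generation 1: 1 live cells
.........
.........
.....#...
.........
.........
Population at generation 1: 1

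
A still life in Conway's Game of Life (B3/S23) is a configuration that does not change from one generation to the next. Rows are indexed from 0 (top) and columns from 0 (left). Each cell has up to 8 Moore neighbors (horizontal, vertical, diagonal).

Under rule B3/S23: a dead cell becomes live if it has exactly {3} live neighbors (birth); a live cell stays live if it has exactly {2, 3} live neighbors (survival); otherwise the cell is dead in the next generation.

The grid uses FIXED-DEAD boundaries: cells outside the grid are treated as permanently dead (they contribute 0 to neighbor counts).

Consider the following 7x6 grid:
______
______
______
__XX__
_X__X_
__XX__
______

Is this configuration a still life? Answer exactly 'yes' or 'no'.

Answer: yes

Derivation:
Compute generation 1 and compare to generation 0 (given above):
Generation 1:
______
______
______
__XX__
_X__X_
__XX__
______
The grids are IDENTICAL -> still life.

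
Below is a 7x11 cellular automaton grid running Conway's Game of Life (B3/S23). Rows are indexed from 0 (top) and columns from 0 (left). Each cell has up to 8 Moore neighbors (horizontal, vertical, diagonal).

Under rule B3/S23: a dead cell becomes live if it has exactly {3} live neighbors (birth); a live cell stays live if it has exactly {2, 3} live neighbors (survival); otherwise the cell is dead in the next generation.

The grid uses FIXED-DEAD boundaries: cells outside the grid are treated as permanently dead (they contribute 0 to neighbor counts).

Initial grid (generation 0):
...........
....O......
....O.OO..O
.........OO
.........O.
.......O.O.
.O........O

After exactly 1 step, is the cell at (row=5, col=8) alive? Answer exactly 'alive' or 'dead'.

Simulating step by step:
Generation 0 (given above): 12 live cells
Generation 1: 11 live cells
...........
.....O.....
.....O...OO
........OOO
.........O.
........OOO
...........

Cell (5,8) at generation 1: 1 -> alive

Answer: alive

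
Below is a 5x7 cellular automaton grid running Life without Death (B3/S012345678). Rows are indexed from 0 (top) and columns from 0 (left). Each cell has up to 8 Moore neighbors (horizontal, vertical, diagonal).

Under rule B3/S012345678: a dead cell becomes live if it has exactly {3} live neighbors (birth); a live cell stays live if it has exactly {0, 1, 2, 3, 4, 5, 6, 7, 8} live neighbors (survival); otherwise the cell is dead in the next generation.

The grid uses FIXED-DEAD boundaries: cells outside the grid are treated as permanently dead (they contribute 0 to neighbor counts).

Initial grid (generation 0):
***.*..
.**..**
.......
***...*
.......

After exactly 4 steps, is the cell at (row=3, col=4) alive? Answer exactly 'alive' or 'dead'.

Simulating step by step:
Generation 0 (given above): 12 live cells
Generation 1: 20 live cells
******.
****.**
*....**
***...*
.*.....
Generation 2: 26 live cells
*******
****.**
*..****
***..**
***....
Generation 3: 26 live cells
*******
****.**
*..****
***..**
***....
Generation 4: 26 live cells
*******
****.**
*..****
***..**
***....

Cell (3,4) at generation 4: 0 -> dead

Answer: dead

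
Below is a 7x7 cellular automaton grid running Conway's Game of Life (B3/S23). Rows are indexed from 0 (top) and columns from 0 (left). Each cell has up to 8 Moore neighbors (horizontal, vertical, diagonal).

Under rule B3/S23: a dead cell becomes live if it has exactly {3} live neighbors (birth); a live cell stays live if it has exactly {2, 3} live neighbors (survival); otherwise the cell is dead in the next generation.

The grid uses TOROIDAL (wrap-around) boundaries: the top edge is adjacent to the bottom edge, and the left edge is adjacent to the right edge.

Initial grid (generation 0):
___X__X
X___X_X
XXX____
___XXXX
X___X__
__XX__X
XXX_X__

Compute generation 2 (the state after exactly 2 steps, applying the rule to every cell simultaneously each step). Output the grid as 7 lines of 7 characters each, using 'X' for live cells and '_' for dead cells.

Answer: _______
X____XX
XX_____
X___XXX
X_X____
__X_X__
_X_____

Derivation:
Simulating step by step:
Generation 0 (given above): 21 live cells
Generation 1: 26 live cells
__XXX_X
__XX_XX
_XX____
__XXXXX
X_X____
__X_XXX
XX__XXX
Generation 2: 14 live cells
(generation 2 grid is the final answer)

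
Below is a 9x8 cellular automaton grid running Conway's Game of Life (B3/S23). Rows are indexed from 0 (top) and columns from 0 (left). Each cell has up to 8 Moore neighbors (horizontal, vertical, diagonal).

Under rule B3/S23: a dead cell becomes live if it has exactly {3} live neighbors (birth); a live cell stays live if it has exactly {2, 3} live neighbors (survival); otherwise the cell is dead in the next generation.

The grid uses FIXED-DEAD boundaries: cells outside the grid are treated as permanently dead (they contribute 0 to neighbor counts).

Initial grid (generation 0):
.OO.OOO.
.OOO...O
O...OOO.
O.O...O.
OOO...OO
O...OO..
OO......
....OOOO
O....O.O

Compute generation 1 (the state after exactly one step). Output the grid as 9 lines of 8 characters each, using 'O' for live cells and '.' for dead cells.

Simulating step by step:
Generation 0 (given above): 33 live cells
Generation 1: 32 live cells
(generation 1 grid is the final answer)

Answer: .O..OOO.
O......O
O...OOOO
O.OO....
O.OO..OO
..O..OO.
OO......
OO..OO.O
....OO.O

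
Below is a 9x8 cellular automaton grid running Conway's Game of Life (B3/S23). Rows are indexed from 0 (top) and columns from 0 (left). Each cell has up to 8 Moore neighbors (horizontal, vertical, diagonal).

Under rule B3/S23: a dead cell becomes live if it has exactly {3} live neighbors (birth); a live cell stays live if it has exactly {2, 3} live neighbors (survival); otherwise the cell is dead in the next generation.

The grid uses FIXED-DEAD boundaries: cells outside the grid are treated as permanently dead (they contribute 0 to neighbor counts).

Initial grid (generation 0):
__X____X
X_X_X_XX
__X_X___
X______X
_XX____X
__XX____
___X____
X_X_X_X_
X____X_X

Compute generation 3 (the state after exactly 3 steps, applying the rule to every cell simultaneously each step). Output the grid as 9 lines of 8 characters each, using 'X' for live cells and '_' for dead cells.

Answer: ___X____
_XX_____
_X____X_
_X____X_
_X______
___XX___
___XX___
X_______
_XX_____

Derivation:
Simulating step by step:
Generation 0 (given above): 24 live cells
Generation 1: 28 live cells
_X_X__XX
__X__XXX
_____XXX
__XX____
_XXX____
_X_X____
_X__X___
_X_XXXX_
_X___XX_
Generation 2: 28 live cells
__X__X_X
__X_X___
__XXXX_X
_X_XX_X_
_X__X___
XX_XX___
XX______
XX_X__X_
__X___X_
Generation 3: 15 live cells
(generation 3 grid is the final answer)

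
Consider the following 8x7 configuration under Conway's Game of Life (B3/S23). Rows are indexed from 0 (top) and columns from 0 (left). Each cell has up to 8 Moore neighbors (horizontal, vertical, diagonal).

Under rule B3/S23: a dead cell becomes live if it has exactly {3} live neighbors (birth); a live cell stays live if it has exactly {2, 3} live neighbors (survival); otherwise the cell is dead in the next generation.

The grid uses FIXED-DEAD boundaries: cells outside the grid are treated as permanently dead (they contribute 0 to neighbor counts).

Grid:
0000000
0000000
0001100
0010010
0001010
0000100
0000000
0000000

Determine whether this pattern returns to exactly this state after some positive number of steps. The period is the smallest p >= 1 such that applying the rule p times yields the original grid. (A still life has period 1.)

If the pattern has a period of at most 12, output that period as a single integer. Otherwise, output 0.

Simulating and comparing each generation to the original:
Gen 0 (original, given above): 7 live cells
Gen 1: 7 live cells, MATCHES original -> period = 1

Answer: 1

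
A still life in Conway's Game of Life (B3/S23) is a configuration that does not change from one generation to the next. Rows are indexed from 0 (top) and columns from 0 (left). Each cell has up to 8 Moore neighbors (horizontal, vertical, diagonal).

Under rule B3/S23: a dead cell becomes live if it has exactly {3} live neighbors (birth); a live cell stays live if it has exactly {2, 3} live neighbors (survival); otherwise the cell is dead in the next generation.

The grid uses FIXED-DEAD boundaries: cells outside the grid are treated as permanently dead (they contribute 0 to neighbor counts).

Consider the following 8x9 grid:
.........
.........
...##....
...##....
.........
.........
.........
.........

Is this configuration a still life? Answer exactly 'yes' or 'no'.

Answer: yes

Derivation:
Compute generation 1 and compare to generation 0 (given above):
Generation 1:
.........
.........
...##....
...##....
.........
.........
.........
.........
The grids are IDENTICAL -> still life.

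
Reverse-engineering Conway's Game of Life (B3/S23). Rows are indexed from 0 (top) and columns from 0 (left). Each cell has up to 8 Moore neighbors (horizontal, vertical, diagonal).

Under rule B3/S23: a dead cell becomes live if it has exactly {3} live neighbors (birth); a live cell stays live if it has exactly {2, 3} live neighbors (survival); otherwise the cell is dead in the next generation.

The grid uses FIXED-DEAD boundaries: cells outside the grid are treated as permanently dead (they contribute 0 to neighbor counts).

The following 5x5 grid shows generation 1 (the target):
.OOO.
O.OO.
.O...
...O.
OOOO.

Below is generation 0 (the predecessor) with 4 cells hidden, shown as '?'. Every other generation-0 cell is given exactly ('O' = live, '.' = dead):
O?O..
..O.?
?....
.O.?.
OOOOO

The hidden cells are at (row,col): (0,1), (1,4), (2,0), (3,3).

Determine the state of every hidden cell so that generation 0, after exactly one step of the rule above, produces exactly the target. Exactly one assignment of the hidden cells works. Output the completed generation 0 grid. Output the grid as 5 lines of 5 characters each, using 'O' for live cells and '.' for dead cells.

Hidden generation-0 cells (in order): (0,1), (1,4), (2,0), (3,3).
A hidden cell only influences target cells in its own 3x3 neighborhood. Try each of the 2^4 = 16 assignments, step the completed generation 0 forward once under B3/S23, and compare with the target:
  (0,1)=. (1,4)=. (2,0)=. (3,3)=. -> step gives (0,2)='.' but target has 'O' -> reject
  (0,1)=. (1,4)=. (2,0)=. (3,3)=O -> step gives (0,2)='.' but target has 'O' -> reject
  (0,1)=. (1,4)=. (2,0)=O (3,3)=. -> step gives (0,2)='.' but target has 'O' -> reject
  (0,1)=. (1,4)=. (2,0)=O (3,3)=O -> step gives (0,2)='.' but target has 'O' -> reject
  (0,1)=. (1,4)=O (2,0)=. (3,3)=. -> step gives (0,2)='.' but target has 'O' -> reject
  (0,1)=. (1,4)=O (2,0)=. (3,3)=O -> step gives (0,2)='.' but target has 'O' -> reject
  (0,1)=. (1,4)=O (2,0)=O (3,3)=. -> step gives (0,2)='.' but target has 'O' -> reject
  (0,1)=. (1,4)=O (2,0)=O (3,3)=O -> step gives (0,2)='.' but target has 'O' -> reject
  (0,1)=O (1,4)=. (2,0)=. (3,3)=. -> step gives (0,3)='.' but target has 'O' -> reject
  (0,1)=O (1,4)=. (2,0)=. (3,3)=O -> step gives (0,3)='.' but target has 'O' -> reject
  (0,1)=O (1,4)=. (2,0)=O (3,3)=. -> step gives (0,3)='.' but target has 'O' -> reject
  (0,1)=O (1,4)=. (2,0)=O (3,3)=O -> step gives (0,3)='.' but target has 'O' -> reject
  (0,1)=O (1,4)=O (2,0)=. (3,3)=. -> step gives (1,0)='.' but target has 'O' -> reject
  (0,1)=O (1,4)=O (2,0)=. (3,3)=O -> step gives (1,0)='.' but target has 'O' -> reject
  (0,1)=O (1,4)=O (2,0)=O (3,3)=. -> step reproduces the target at every cell -> ACCEPT
  (0,1)=O (1,4)=O (2,0)=O (3,3)=O -> step gives (2,2)='O' but target has '.' -> reject
Unique solution: (0,1)=live, (1,4)=live, (2,0)=live, (3,3)=dead.
Check: live-neighbor counts of every cell in the completed generation 0:
13231
35230
13221
44432
23321
Applying B3/S23 to generation 0 with these counts gives:
.OOO.
O.OO.
.O...
...O.
OOOO.
which matches the target exactly.

Answer: OOO..
..O.O
O....
.O...
OOOOO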